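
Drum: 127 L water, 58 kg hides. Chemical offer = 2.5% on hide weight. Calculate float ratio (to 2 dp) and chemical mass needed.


Float ratio = 127 / 58 = 2.19
Chemical = 58 x 2.5 / 100 = 1.45 kg


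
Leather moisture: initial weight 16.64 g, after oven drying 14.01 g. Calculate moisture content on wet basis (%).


15.8%

Moisture = 16.64 - 14.01 = 2.63 g
MC = 2.63 / 16.64 x 100 = 15.8%


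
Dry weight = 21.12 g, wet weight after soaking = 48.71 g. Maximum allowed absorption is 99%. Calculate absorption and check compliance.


WA = (48.71 - 21.12) / 21.12 x 100 = 130.6%
Maximum allowed: 99%
Compliant: No


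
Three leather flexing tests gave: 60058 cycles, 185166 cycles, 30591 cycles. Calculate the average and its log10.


Average = 91938 cycles
log10 = 4.96


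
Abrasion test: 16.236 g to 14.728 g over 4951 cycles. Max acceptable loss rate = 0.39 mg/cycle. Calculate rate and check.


Rate = 0.305 mg/cycle
Passes: Yes

Loss = 16.236 - 14.728 = 1.508 g
Rate = 1.508 g / 4951 cycles x 1000 = 0.305 mg/cycle
Max = 0.39 mg/cycle
Passes: Yes


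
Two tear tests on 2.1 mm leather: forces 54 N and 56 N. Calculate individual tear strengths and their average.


Tear 1 = 25.7 N/mm
Tear 2 = 26.7 N/mm
Average = 26.2 N/mm


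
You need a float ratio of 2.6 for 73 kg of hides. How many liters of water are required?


189.8 L

Water = hide weight x target ratio
Water = 73 x 2.6 = 189.8 L


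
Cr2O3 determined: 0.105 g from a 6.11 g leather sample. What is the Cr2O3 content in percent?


1.72%

Cr2O3% = 0.105 / 6.11 x 100
Cr2O3% = 1.72%


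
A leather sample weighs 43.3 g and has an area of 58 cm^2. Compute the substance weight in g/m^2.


7465.5 g/m^2

Substance weight = mass / area x 10000
SW = 43.3 / 58 x 10000
SW = 7465.5 g/m^2


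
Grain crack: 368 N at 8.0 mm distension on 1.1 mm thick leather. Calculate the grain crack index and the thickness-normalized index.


Crack index = 46.0 N/mm
Normalized index = 41.8 N/mm per mm

Crack index = 368 / 8.0 = 46.0 N/mm
Normalized = 46.0 / 1.1 = 41.8 N/mm per mm


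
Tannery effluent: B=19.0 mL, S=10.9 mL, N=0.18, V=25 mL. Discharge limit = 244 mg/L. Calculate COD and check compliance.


COD = 466.6 mg/L
Compliant: No

COD = (19.0 - 10.9) x 0.18 x 8000 / 25 = 466.6 mg/L
Limit: 244 mg/L
Compliant: No


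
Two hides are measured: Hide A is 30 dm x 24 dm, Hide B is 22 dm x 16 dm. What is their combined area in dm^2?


Hide A area = 30 x 24 = 720 dm^2
Hide B area = 22 x 16 = 352 dm^2
Total = 720 + 352 = 1072 dm^2


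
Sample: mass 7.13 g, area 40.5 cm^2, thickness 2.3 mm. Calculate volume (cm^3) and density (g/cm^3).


Thickness in cm = 2.3 / 10 = 0.23 cm
Volume = 40.5 x 0.23 = 9.315 cm^3
Density = 7.13 / 9.315 = 0.765 g/cm^3


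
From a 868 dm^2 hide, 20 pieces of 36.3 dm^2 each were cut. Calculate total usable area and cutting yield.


Total usable = 20 x 36.3 = 726.0 dm^2
Yield = 726.0 / 868 x 100 = 83.6%


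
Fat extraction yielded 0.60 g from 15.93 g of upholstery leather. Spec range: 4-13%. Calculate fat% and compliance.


Fat% = 0.60 / 15.93 x 100 = 3.8%
Spec range: 4-13%
Compliant: No


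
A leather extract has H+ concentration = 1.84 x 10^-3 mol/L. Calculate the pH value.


pH = -log10[H+]
pH = -log10(1.84 x 10^-3) = 2.74


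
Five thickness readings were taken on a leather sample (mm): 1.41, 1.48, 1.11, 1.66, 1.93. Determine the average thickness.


Sum = 1.41 + 1.48 + 1.11 + 1.66 + 1.93 = 7.59
Average = 7.59 / 5 = 1.52 mm


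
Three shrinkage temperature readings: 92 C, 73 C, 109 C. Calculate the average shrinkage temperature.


91.3 C

Average = (92 + 73 + 109) / 3
Average = 274 / 3 = 91.3 C


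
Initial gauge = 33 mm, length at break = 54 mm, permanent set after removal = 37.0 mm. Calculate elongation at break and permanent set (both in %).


Elongation at break = (54 - 33) / 33 x 100 = 63.6%
Permanent set = (37.0 - 33) / 33 x 100 = 12.1%


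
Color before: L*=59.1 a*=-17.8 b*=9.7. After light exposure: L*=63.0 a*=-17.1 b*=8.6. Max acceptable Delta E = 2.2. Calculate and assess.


Delta E = 4.11
Passes: No

dL = 3.9, da = 0.7, db = -1.1
dE = sqrt((3.9)^2 + (0.7)^2 + (-1.1)^2) = 4.11
Max = 2.2
Passes: No


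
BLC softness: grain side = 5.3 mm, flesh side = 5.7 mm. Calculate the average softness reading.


Average = (5.3 + 5.7) / 2
Average = 5.50 mm


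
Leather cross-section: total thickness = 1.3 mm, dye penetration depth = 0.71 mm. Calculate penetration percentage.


54.6%

Penetration% = 0.71 / 1.3 x 100
Penetration = 54.6%


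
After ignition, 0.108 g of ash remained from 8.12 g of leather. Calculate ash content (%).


1.33%

Ash% = 0.108 / 8.12 x 100
Ash% = 1.33%


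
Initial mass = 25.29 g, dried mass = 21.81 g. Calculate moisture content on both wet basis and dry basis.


Moisture lost = 25.29 - 21.81 = 3.48 g
Wet basis MC = 3.48 / 25.29 x 100 = 13.8%
Dry basis MC = 3.48 / 21.81 x 100 = 16.0%


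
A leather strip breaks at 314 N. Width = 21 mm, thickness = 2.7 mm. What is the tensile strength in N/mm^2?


5.54 N/mm^2

Cross-sectional area = 21 x 2.7 = 56.7 mm^2
Tensile strength = 314 / 56.7 = 5.54 N/mm^2


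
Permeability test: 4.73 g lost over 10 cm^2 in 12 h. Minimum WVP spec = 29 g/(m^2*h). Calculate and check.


WVP = 394.17 g/(m^2*h)
Meets specification: Yes


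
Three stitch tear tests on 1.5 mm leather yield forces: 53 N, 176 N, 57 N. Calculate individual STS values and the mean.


STS1 = 53 / 1.5 = 35.3 N/mm
STS2 = 176 / 1.5 = 117.3 N/mm
STS3 = 57 / 1.5 = 38.0 N/mm
Mean = (35.3 + 117.3 + 38.0) / 3 = 63.5 N/mm


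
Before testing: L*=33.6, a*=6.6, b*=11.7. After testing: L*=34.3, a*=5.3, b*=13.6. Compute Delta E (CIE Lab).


Delta E = 2.41

dL = 34.3 - 33.6 = 0.7
da = 5.3 - 6.6 = -1.3
db = 13.6 - 11.7 = 1.9
dE = sqrt((0.7)^2 + (-1.3)^2 + (1.9)^2) = 2.41


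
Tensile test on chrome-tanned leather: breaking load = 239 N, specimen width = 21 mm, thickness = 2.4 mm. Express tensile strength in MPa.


4.74 MPa

Cross-section = 21 x 2.4 = 50.4 mm^2
TS = 239 / 50.4 = 4.74 MPa
(1 N/mm^2 = 1 MPa)


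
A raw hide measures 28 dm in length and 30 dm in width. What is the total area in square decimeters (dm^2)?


Area = length x width
Area = 28 x 30 = 840 dm^2


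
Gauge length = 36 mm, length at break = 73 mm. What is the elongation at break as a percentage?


102.8%

Extension = 73 - 36 = 37 mm
Elongation = 37 / 36 x 100 = 102.8%


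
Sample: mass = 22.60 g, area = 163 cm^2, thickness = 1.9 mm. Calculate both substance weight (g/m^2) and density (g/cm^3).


Substance weight = 1386.5 g/m^2
Density = 0.730 g/cm^3

SW = 22.60 / 163 x 10000 = 1386.5 g/m^2
Volume = 163 x 1.9 / 10 = 30.97 cm^3
Density = 22.60 / 30.97 = 0.730 g/cm^3


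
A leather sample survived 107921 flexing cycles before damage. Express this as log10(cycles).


log10(107921) = 5.03


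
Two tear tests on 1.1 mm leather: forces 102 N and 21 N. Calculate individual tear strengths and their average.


Tear 1 = 102 / 1.1 = 92.7 N/mm
Tear 2 = 21 / 1.1 = 19.1 N/mm
Average = (92.7 + 19.1) / 2 = 55.9 N/mm


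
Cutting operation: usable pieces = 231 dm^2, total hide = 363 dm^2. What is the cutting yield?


Yield = usable / total x 100
Yield = 231 / 363 x 100 = 63.6%


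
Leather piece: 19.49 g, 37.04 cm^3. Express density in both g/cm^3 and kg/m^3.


Density = 19.49 / 37.04 = 0.526 g/cm^3
Convert: 0.526 x 1000 = 526 kg/m^3


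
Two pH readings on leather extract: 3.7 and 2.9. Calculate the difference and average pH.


Difference = |3.7 - 2.9| = 0.8
Average = (3.7 + 2.9) / 2 = 3.30


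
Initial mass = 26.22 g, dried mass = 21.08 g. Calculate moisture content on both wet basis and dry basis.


Moisture lost = 26.22 - 21.08 = 5.14 g
Wet basis MC = 5.14 / 26.22 x 100 = 19.6%
Dry basis MC = 5.14 / 21.08 x 100 = 24.4%


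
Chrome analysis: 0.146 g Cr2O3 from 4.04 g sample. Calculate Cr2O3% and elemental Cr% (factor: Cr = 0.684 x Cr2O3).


Cr2O3% = 0.146 / 4.04 x 100 = 3.61%
Cr% = 3.61 x 0.684 = 2.47%


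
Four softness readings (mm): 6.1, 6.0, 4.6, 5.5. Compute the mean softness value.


Sum = 6.1 + 6.0 + 4.6 + 5.5
Mean = 22.2 / 4 = 5.55 mm


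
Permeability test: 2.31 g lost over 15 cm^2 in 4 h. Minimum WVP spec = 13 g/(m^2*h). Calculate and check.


WVP = 385.00 g/(m^2*h)
Meets specification: Yes

WVP = 2.31 / (15 x 4) x 10000 = 385.00 g/(m^2*h)
Minimum: 13 g/(m^2*h)
Meets spec: Yes


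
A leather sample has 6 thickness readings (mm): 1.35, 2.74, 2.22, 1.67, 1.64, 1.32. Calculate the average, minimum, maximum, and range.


Average = 1.82 mm
Min = 1.32 mm
Max = 2.74 mm
Range = 1.42 mm


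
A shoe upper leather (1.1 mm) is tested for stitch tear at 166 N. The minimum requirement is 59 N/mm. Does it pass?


STS = 166 / 1.1 = 150.9 N/mm
Minimum required: 59 N/mm
Passes: Yes


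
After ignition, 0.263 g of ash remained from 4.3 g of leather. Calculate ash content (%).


6.12%

Ash% = 0.263 / 4.3 x 100
Ash% = 6.12%


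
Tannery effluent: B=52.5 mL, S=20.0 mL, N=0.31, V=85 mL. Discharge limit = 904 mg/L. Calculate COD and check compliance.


COD = 948.2 mg/L
Compliant: No

COD = (52.5 - 20.0) x 0.31 x 8000 / 85 = 948.2 mg/L
Limit: 904 mg/L
Compliant: No


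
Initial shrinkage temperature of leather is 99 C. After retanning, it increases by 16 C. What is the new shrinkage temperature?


New Ts = 99 + 16 = 115 C


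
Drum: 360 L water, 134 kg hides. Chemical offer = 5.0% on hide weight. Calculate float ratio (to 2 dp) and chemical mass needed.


Float ratio = 2.69
Chemical needed = 6.7 kg

Float ratio = 360 / 134 = 2.69
Chemical = 134 x 5.0 / 100 = 6.7 kg


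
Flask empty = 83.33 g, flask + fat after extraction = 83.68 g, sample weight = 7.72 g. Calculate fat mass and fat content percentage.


Fat mass = 0.35 g
Fat content = 4.5%


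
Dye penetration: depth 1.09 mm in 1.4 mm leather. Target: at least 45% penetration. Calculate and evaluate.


Penetration = 77.9%
Meets target: Yes


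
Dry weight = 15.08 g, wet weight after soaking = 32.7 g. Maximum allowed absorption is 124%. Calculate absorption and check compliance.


WA = (32.7 - 15.08) / 15.08 x 100 = 116.8%
Maximum allowed: 124%
Compliant: Yes


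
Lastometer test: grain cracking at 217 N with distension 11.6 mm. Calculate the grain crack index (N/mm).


18.7 N/mm

Grain crack index = force / distension
Index = 217 / 11.6 = 18.7 N/mm


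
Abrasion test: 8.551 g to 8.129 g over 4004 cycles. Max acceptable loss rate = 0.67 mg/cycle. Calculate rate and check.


Loss = 8.551 - 8.129 = 0.422 g
Rate = 0.422 g / 4004 cycles x 1000 = 0.105 mg/cycle
Max = 0.67 mg/cycle
Passes: Yes


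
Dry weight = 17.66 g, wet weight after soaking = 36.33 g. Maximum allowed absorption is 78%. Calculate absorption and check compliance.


Absorption = 105.7%
Compliant: No

WA = (36.33 - 17.66) / 17.66 x 100 = 105.7%
Maximum allowed: 78%
Compliant: No


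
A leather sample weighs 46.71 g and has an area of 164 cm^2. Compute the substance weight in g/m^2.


Substance weight = mass / area x 10000
SW = 46.71 / 164 x 10000
SW = 2848.2 g/m^2


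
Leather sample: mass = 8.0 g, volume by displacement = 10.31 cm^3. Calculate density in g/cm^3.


Density = mass / volume
Density = 8.0 / 10.31 = 0.776 g/cm^3


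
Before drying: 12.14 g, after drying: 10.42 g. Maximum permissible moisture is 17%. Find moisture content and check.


Moisture content = 14.2%
Acceptable: Yes

MC = (12.14 - 10.42) / 12.14 x 100 = 14.2%
Maximum: 17%
Acceptable: Yes


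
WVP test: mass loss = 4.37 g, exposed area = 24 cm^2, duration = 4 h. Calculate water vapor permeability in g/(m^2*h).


WVP = mass_loss / (area x time) x 10000
WVP = 4.37 / (24 x 4) x 10000
WVP = 4.37 / 96 x 10000 = 455.21 g/(m^2*h)


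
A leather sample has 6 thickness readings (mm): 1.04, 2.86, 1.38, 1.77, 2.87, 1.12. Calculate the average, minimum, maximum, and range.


Average = 1.84 mm
Min = 1.04 mm
Max = 2.87 mm
Range = 1.83 mm

Sum = 11.04
Average = 11.04 / 6 = 1.84 mm
Minimum = 1.04 mm
Maximum = 2.87 mm
Range = 2.87 - 1.04 = 1.83 mm


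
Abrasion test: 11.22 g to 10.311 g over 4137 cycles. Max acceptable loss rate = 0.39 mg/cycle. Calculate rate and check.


Loss = 11.22 - 10.311 = 0.909 g
Rate = 0.909 g / 4137 cycles x 1000 = 0.220 mg/cycle
Max = 0.39 mg/cycle
Passes: Yes


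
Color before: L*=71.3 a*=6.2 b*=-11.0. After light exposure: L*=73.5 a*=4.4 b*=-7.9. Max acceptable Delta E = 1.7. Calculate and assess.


Delta E = 4.21
Passes: No


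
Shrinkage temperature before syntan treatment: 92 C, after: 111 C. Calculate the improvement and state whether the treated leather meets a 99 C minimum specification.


Improvement = 19 C
Meets 99 C spec: Yes

Improvement = 111 - 92 = 19 C
Spec check: 111 C >= 99 C? Yes


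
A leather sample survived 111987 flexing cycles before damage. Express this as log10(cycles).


5.05


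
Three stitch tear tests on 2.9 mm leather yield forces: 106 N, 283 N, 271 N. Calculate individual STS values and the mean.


STS1 = 36.6 N/mm
STS2 = 97.6 N/mm
STS3 = 93.4 N/mm
Mean = 75.9 N/mm


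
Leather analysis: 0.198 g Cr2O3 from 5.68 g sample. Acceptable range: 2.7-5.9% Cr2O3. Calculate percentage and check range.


Cr2O3% = 0.198 / 5.68 x 100 = 3.49%
Acceptable range: 2.7 to 5.9%
Within range: Yes


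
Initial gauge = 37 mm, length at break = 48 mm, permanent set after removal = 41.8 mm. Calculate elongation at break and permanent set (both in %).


Elongation at break = (48 - 37) / 37 x 100 = 29.7%
Permanent set = (41.8 - 37) / 37 x 100 = 13.0%


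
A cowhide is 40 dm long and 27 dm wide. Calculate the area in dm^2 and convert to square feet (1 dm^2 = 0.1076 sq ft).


Area = 40 x 27 = 1080 dm^2
Conversion: 1080 x 0.1076 = 116.21 sq ft


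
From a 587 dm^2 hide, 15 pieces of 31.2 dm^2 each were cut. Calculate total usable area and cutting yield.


Total usable = 15 x 31.2 = 468.0 dm^2
Yield = 468.0 / 587 x 100 = 79.7%


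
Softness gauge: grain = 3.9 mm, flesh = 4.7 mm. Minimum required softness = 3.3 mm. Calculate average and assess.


Average softness = 4.30 mm
Meets requirement: Yes


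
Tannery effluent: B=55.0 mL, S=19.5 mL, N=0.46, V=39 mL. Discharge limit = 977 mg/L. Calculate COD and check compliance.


COD = (55.0 - 19.5) x 0.46 x 8000 / 39 = 3349.7 mg/L
Limit: 977 mg/L
Compliant: No


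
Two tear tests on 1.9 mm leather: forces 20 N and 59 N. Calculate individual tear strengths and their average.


Tear 1 = 20 / 1.9 = 10.5 N/mm
Tear 2 = 59 / 1.9 = 31.1 N/mm
Average = (10.5 + 31.1) / 2 = 20.8 N/mm


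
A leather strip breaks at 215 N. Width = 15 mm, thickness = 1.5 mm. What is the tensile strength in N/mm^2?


9.56 N/mm^2


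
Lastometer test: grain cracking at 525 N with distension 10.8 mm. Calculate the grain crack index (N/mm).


Grain crack index = force / distension
Index = 525 / 10.8 = 48.6 N/mm


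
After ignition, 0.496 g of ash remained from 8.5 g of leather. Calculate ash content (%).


5.84%

Ash% = 0.496 / 8.5 x 100
Ash% = 5.84%


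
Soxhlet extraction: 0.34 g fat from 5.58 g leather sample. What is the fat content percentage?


6.1%

Fat content = 0.34 / 5.58 x 100
Fat = 6.1%


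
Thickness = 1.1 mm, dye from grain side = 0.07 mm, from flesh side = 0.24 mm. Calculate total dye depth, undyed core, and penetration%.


Total dyed = 0.31 mm
Undyed core = 0.79 mm
Penetration = 28.2%


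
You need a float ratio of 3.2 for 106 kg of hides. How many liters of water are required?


339.2 L

Water = hide weight x target ratio
Water = 106 x 3.2 = 339.2 L


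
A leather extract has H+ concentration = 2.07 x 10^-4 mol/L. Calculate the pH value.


pH = 3.68

pH = -log10[H+]
pH = -log10(2.07 x 10^-4) = 3.68


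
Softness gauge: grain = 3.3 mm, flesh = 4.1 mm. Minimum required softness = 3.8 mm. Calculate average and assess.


Average = (3.3 + 4.1) / 2 = 3.70 mm
Minimum = 3.8 mm
Meets requirement: No


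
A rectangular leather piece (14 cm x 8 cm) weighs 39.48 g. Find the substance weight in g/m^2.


Area = 14 x 8 = 112 cm^2
SW = 39.48 / 112 x 10000 = 3525.0 g/m^2


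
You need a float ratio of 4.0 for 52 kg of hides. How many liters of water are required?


208.0 L

Water = hide weight x target ratio
Water = 52 x 4.0 = 208.0 L


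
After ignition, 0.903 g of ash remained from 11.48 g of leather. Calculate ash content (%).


Ash% = 0.903 / 11.48 x 100
Ash% = 7.87%


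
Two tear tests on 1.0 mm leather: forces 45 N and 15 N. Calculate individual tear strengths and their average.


Tear 1 = 45.0 N/mm
Tear 2 = 15.0 N/mm
Average = 30.0 N/mm


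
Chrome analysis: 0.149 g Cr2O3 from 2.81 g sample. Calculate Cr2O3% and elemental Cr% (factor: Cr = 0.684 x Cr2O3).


Cr2O3 = 5.30%
Cr = 3.63%


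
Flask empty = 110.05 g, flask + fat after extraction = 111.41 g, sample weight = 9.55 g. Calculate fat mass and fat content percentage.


Fat mass = 1.36 g
Fat content = 14.2%


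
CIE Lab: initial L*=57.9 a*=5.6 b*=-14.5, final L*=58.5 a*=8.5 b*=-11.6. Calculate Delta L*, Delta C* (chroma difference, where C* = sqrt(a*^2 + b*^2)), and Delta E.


Delta L* = 0.6
Delta C* = -1.16
Delta E = 4.14

Delta L* = 58.5 - 57.9 = 0.6
C1* = sqrt((5.6)^2 + (-14.5)^2) = 15.544
C2* = sqrt((8.5)^2 + (-11.6)^2) = 14.381
Delta C* = 14.381 - 15.544 = -1.16
Delta E = sqrt((0.6)^2 + (2.9)^2 + (2.9)^2) = 4.14


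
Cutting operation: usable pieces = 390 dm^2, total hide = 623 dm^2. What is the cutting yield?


Yield = usable / total x 100
Yield = 390 / 623 x 100 = 62.6%


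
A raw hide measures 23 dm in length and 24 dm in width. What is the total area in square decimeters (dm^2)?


552 dm^2

Area = length x width
Area = 23 x 24 = 552 dm^2


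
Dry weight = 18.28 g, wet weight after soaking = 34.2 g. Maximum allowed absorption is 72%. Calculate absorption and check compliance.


WA = (34.2 - 18.28) / 18.28 x 100 = 87.1%
Maximum allowed: 72%
Compliant: No


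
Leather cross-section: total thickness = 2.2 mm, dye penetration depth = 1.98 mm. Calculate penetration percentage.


Penetration% = 1.98 / 2.2 x 100
Penetration = 90.0%


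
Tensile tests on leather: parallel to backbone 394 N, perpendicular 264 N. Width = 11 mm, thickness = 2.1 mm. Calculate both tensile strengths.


Area = 11 x 2.1 = 23.1 mm^2
TS (parallel) = 394 / 23.1 = 17.06 N/mm^2
TS (perpendicular) = 264 / 23.1 = 11.43 N/mm^2


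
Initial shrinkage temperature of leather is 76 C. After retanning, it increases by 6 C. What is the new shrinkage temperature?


82 C

New Ts = 76 + 6 = 82 C


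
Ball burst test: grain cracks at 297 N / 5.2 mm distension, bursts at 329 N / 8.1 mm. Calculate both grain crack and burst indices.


Crack index = 297 / 5.2 = 57.1 N/mm
Burst index = 329 / 8.1 = 40.6 N/mm


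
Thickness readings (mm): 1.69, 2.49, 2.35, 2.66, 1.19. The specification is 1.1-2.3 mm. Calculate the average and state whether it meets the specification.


Average = 2.08 mm
Within specification: Yes

Sum = 10.38
Average = 10.38 / 5 = 2.08 mm
Specification range: 1.1 to 2.3 mm
Within spec: Yes


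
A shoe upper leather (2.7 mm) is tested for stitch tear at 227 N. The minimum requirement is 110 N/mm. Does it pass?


STS = 84.1 N/mm
Passes: No

STS = 227 / 2.7 = 84.1 N/mm
Minimum required: 110 N/mm
Passes: No


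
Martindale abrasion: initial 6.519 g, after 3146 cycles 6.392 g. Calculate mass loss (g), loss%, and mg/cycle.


Loss = 6.519 - 6.392 = 0.127 g
Loss% = 0.127 / 6.519 x 100 = 1.95%
Rate = 0.127 / 3146 x 1000 = 0.040 mg/cycle


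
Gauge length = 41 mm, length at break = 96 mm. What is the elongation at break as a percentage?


134.1%

Extension = 96 - 41 = 55 mm
Elongation = 55 / 41 x 100 = 134.1%


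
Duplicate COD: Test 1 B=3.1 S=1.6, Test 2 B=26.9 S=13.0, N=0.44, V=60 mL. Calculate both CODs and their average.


COD1 = 88.0 mg/L
COD2 = 815.5 mg/L
Average = 451.8 mg/L

COD1 = (3.1 - 1.6) x 0.44 x 8000 / 60 = 88.0 mg/L
COD2 = (26.9 - 13.0) x 0.44 x 8000 / 60 = 815.5 mg/L
Average = (88.0 + 815.5) / 2 = 451.8 mg/L


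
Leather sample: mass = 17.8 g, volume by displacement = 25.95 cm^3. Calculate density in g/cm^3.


0.686 g/cm^3

Density = mass / volume
Density = 17.8 / 25.95 = 0.686 g/cm^3


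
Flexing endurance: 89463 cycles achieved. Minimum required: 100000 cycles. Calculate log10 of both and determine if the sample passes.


log10(89463) = 4.95
log10(100000) = 5.00
Passes: No


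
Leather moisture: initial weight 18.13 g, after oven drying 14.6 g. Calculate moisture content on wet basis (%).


19.5%


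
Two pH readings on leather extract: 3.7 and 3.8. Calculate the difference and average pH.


Difference = 0.1
Average pH = 3.75

Difference = |3.7 - 3.8| = 0.1
Average = (3.7 + 3.8) / 2 = 3.75


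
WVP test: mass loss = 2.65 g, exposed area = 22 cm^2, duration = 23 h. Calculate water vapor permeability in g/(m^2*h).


WVP = mass_loss / (area x time) x 10000
WVP = 2.65 / (22 x 23) x 10000
WVP = 2.65 / 506 x 10000 = 52.37 g/(m^2*h)


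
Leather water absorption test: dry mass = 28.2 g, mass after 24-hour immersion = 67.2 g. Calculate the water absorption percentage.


Water absorbed = 67.2 - 28.2 = 39.00 g
WA% = 39.00 / 28.2 x 100 = 138.3%


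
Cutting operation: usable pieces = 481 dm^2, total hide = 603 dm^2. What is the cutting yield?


Yield = usable / total x 100
Yield = 481 / 603 x 100 = 79.8%


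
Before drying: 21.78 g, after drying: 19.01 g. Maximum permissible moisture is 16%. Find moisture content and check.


MC = (21.78 - 19.01) / 21.78 x 100 = 12.7%
Maximum: 16%
Acceptable: Yes


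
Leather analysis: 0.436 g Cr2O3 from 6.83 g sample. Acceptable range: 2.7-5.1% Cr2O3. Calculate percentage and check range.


Cr2O3% = 0.436 / 6.83 x 100 = 6.38%
Acceptable range: 2.7 to 5.1%
Within range: No


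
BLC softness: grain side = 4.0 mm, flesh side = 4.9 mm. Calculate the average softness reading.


4.45 mm


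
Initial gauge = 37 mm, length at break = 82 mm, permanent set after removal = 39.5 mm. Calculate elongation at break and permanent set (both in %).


Elongation at break = (82 - 37) / 37 x 100 = 121.6%
Permanent set = (39.5 - 37) / 37 x 100 = 6.8%


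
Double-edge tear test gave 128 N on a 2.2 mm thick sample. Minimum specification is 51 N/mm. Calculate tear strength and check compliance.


Tear strength = 128 / 2.2 = 58.2 N/mm
Required minimum = 51 N/mm
Compliant: Yes


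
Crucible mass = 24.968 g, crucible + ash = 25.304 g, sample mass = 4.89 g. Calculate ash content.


Ash mass = 25.304 - 24.968 = 0.336 g
Ash% = 0.336 / 4.89 x 100 = 6.87%


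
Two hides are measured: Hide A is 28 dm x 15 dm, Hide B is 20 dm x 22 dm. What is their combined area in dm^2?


860 dm^2

Hide A area = 28 x 15 = 420 dm^2
Hide B area = 20 x 22 = 440 dm^2
Total = 420 + 440 = 860 dm^2


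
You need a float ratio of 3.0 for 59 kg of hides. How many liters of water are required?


177.0 L


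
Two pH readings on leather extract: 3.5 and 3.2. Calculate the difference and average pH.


Difference = 0.3
Average pH = 3.35

Difference = |3.5 - 3.2| = 0.3
Average = (3.5 + 3.2) / 2 = 3.35


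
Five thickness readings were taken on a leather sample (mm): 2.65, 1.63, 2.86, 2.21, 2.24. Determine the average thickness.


Sum = 2.65 + 1.63 + 2.86 + 2.21 + 2.24 = 11.59
Average = 11.59 / 5 = 2.32 mm


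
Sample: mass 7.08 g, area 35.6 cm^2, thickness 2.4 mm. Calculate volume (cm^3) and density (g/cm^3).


Volume = 8.544 cm^3
Density = 0.829 g/cm^3

Thickness in cm = 2.4 / 10 = 0.24 cm
Volume = 35.6 x 0.24 = 8.544 cm^3
Density = 7.08 / 8.544 = 0.829 g/cm^3


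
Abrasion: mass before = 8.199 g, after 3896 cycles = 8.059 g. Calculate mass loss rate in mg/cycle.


Mass loss = 8.199 - 8.059 = 0.140 g
Rate = 0.140 / 3896 x 1000 = 0.036 mg/cycle


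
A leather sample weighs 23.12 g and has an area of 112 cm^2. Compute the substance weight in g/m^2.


Substance weight = mass / area x 10000
SW = 23.12 / 112 x 10000
SW = 2064.3 g/m^2


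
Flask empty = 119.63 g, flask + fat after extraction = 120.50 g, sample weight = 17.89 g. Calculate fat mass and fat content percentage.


Fat mass = 0.87 g
Fat content = 4.9%


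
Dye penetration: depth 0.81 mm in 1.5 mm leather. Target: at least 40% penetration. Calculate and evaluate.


Penetration = 0.81 / 1.5 x 100 = 54.0%
Target: 40%
Meets target: Yes


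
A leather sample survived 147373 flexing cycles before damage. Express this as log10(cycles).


log10(147373) = 5.17


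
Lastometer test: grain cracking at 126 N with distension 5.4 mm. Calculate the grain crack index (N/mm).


Grain crack index = force / distension
Index = 126 / 5.4 = 23.3 N/mm


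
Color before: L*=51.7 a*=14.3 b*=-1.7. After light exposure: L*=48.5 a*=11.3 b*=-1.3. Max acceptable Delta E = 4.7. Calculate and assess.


Delta E = 4.40
Passes: Yes

dL = -3.2, da = -3.0, db = 0.4
dE = sqrt((-3.2)^2 + (-3.0)^2 + (0.4)^2) = 4.40
Max = 4.7
Passes: Yes


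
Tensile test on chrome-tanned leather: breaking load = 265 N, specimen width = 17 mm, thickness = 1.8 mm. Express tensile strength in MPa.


Cross-section = 17 x 1.8 = 30.6 mm^2
TS = 265 / 30.6 = 8.66 MPa
(1 N/mm^2 = 1 MPa)


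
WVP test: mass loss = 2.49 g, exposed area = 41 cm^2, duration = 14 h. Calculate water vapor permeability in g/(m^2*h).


WVP = mass_loss / (area x time) x 10000
WVP = 2.49 / (41 x 14) x 10000
WVP = 2.49 / 574 x 10000 = 43.38 g/(m^2*h)


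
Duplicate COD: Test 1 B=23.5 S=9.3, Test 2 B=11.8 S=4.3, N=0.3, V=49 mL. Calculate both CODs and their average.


COD1 = (23.5 - 9.3) x 0.3 x 8000 / 49 = 695.5 mg/L
COD2 = (11.8 - 4.3) x 0.3 x 8000 / 49 = 367.3 mg/L
Average = (695.5 + 367.3) / 2 = 531.4 mg/L


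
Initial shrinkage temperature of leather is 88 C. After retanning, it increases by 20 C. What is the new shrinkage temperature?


108 C

New Ts = 88 + 20 = 108 C


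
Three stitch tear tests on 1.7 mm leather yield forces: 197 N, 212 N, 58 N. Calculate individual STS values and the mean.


STS1 = 197 / 1.7 = 115.9 N/mm
STS2 = 212 / 1.7 = 124.7 N/mm
STS3 = 58 / 1.7 = 34.1 N/mm
Mean = (115.9 + 124.7 + 34.1) / 3 = 91.6 N/mm


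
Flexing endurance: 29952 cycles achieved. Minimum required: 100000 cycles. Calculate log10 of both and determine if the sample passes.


Achieved: log10 = 4.48
Required: log10 = 5.00
Passes: No

log10(29952) = 4.48
log10(100000) = 5.00
Passes: No


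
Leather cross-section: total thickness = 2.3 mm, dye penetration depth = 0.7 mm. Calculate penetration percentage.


30.4%

Penetration% = 0.7 / 2.3 x 100
Penetration = 30.4%


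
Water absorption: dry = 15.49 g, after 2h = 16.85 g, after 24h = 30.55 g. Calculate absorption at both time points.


2h absorption = 8.8%
24h absorption = 97.2%


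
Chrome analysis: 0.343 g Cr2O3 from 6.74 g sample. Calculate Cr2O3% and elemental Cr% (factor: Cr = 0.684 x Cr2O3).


Cr2O3% = 0.343 / 6.74 x 100 = 5.09%
Cr% = 5.09 x 0.684 = 3.48%


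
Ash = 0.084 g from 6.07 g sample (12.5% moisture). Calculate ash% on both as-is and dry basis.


As-is ash% = 0.084 / 6.07 x 100 = 1.38%
Dry mass = 6.07 x (100 - 12.5) / 100 = 5.31125 g
Dry-basis ash% = 0.084 / 5.31125 x 100 = 1.58%


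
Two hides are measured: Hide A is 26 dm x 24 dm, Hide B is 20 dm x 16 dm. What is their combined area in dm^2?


944 dm^2


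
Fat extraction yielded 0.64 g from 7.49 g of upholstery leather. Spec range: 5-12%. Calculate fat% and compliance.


Fat% = 0.64 / 7.49 x 100 = 8.5%
Spec range: 5-12%
Compliant: Yes


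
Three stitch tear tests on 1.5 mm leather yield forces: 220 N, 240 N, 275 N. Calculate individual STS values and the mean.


STS1 = 220 / 1.5 = 146.7 N/mm
STS2 = 240 / 1.5 = 160.0 N/mm
STS3 = 275 / 1.5 = 183.3 N/mm
Mean = (146.7 + 160.0 + 183.3) / 3 = 163.3 N/mm


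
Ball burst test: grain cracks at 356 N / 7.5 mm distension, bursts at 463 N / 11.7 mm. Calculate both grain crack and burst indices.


Crack index = 47.5 N/mm
Burst index = 39.6 N/mm

Crack index = 356 / 7.5 = 47.5 N/mm
Burst index = 463 / 11.7 = 39.6 N/mm


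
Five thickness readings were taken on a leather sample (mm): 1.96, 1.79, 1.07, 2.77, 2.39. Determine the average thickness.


Sum = 1.96 + 1.79 + 1.07 + 2.77 + 2.39 = 9.98
Average = 9.98 / 5 = 2.00 mm


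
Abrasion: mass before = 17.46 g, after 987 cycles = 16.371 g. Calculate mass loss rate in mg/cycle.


Mass loss = 17.46 - 16.371 = 1.089 g
Rate = 1.089 / 987 x 1000 = 1.103 mg/cycle


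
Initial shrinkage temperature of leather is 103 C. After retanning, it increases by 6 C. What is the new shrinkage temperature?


New Ts = 103 + 6 = 109 C


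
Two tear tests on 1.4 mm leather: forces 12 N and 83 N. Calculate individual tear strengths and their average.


Tear 1 = 12 / 1.4 = 8.6 N/mm
Tear 2 = 83 / 1.4 = 59.3 N/mm
Average = (8.6 + 59.3) / 2 = 34.0 N/mm


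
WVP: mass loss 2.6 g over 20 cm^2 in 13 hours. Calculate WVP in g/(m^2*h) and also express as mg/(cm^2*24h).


WVP = 100.00 g/(m^2*h)
Daily rate = 240.00 mg/(cm^2*24h)


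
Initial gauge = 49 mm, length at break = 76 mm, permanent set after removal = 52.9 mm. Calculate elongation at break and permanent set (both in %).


Elongation at break = (76 - 49) / 49 x 100 = 55.1%
Permanent set = (52.9 - 49) / 49 x 100 = 8.0%


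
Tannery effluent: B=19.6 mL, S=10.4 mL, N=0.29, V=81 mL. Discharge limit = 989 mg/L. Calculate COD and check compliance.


COD = (19.6 - 10.4) x 0.29 x 8000 / 81 = 263.5 mg/L
Limit: 989 mg/L
Compliant: Yes


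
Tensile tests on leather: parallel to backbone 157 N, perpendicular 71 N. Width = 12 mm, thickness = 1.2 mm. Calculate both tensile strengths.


Area = 12 x 1.2 = 14.4 mm^2
TS (parallel) = 157 / 14.4 = 10.90 N/mm^2
TS (perpendicular) = 71 / 14.4 = 4.93 N/mm^2


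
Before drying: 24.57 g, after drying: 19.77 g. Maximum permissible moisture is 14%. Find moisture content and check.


Moisture content = 19.5%
Acceptable: No

MC = (24.57 - 19.77) / 24.57 x 100 = 19.5%
Maximum: 14%
Acceptable: No


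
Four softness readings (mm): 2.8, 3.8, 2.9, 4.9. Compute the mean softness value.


3.60 mm

Sum = 2.8 + 3.8 + 2.9 + 4.9
Mean = 14.4 / 4 = 3.60 mm


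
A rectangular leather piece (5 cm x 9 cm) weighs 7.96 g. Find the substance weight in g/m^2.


Area = 5 x 9 = 45 cm^2
SW = 7.96 / 45 x 10000 = 1768.9 g/m^2


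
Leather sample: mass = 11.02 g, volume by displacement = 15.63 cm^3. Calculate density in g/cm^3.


0.705 g/cm^3

Density = mass / volume
Density = 11.02 / 15.63 = 0.705 g/cm^3


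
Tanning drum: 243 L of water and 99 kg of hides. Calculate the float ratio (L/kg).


2.5

Float ratio = water / hide weight
Ratio = 243 / 99 = 2.5


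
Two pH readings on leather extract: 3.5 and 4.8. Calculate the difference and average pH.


Difference = |3.5 - 4.8| = 1.3
Average = (3.5 + 4.8) / 2 = 4.15


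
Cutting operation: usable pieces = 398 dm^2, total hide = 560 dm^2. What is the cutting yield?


Yield = usable / total x 100
Yield = 398 / 560 x 100 = 71.1%


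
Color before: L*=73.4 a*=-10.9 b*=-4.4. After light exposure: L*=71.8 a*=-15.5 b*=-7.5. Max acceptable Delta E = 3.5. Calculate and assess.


dL = -1.6, da = -4.6, db = -3.1
dE = sqrt((-1.6)^2 + (-4.6)^2 + (-3.1)^2) = 5.77
Max = 3.5
Passes: No


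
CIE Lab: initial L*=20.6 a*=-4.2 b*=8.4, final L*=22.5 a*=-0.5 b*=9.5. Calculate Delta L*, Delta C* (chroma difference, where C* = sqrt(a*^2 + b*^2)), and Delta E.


Delta L* = 1.9
Delta C* = 0.12
Delta E = 4.30


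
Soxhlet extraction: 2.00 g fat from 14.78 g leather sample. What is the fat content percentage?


Fat content = 2.00 / 14.78 x 100
Fat = 13.5%


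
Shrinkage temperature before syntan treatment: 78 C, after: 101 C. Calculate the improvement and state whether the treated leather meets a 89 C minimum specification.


Improvement = 23 C
Meets 89 C spec: Yes

Improvement = 101 - 78 = 23 C
Spec check: 101 C >= 89 C? Yes


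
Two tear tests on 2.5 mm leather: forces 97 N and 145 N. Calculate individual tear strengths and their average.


Tear 1 = 38.8 N/mm
Tear 2 = 58.0 N/mm
Average = 48.4 N/mm

Tear 1 = 97 / 2.5 = 38.8 N/mm
Tear 2 = 145 / 2.5 = 58.0 N/mm
Average = (38.8 + 58.0) / 2 = 48.4 N/mm


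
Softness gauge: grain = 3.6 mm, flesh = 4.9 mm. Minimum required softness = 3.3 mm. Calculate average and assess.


Average = (3.6 + 4.9) / 2 = 4.25 mm
Minimum = 3.3 mm
Meets requirement: Yes


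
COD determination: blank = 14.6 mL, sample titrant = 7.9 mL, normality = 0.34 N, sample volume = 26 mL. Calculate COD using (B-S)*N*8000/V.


700.9 mg/L


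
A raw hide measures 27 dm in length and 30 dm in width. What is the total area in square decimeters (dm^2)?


Area = length x width
Area = 27 x 30 = 810 dm^2


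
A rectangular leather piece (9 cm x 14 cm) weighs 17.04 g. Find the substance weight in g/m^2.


Area = 9 x 14 = 126 cm^2
SW = 17.04 / 126 x 10000 = 1352.4 g/m^2


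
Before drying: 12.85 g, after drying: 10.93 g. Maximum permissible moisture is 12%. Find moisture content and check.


Moisture content = 14.9%
Acceptable: No

MC = (12.85 - 10.93) / 12.85 x 100 = 14.9%
Maximum: 12%
Acceptable: No


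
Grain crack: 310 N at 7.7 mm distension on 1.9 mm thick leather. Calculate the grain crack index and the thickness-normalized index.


Crack index = 310 / 7.7 = 40.3 N/mm
Normalized = 40.3 / 1.9 = 21.2 N/mm per mm


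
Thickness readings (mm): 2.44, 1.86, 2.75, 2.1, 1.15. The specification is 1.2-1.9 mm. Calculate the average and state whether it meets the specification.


Sum = 10.30
Average = 10.30 / 5 = 2.06 mm
Specification range: 1.2 to 1.9 mm
Within spec: No


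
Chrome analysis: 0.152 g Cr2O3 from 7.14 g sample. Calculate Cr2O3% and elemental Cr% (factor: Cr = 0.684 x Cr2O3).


Cr2O3% = 0.152 / 7.14 x 100 = 2.13%
Cr% = 2.13 x 0.684 = 1.46%


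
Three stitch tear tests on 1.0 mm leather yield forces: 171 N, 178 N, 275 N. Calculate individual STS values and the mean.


STS1 = 171.0 N/mm
STS2 = 178.0 N/mm
STS3 = 275.0 N/mm
Mean = 208.0 N/mm

STS1 = 171 / 1.0 = 171.0 N/mm
STS2 = 178 / 1.0 = 178.0 N/mm
STS3 = 275 / 1.0 = 275.0 N/mm
Mean = (171.0 + 178.0 + 275.0) / 3 = 208.0 N/mm


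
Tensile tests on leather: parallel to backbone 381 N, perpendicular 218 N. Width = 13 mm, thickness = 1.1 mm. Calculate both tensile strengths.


Parallel = 26.64 N/mm^2
Perpendicular = 15.24 N/mm^2

Area = 13 x 1.1 = 14.3 mm^2
TS (parallel) = 381 / 14.3 = 26.64 N/mm^2
TS (perpendicular) = 218 / 14.3 = 15.24 N/mm^2


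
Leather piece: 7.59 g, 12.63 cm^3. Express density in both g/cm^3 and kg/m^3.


Density = 7.59 / 12.63 = 0.601 g/cm^3
Convert: 0.601 x 1000 = 601 kg/m^3


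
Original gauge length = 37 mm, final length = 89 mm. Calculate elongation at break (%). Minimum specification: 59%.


Elongation = 140.5%
Meets spec: Yes

Extension = 89 - 37 = 52 mm
Elongation = 52 / 37 x 100 = 140.5%
Minimum required: 59%
Meets specification: Yes


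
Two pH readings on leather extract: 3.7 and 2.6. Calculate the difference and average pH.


Difference = 1.1
Average pH = 3.15

Difference = |3.7 - 2.6| = 1.1
Average = (3.7 + 2.6) / 2 = 3.15


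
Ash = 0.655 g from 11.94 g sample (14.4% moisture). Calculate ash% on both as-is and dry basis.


As-is ash = 5.49%
Dry-basis ash = 6.41%


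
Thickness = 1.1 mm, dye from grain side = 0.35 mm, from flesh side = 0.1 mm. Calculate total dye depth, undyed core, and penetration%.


Total dyed = 0.35 + 0.1 = 0.45 mm
Undyed core = 1.1 - 0.45 = 0.65 mm
Penetration = 0.45 / 1.1 x 100 = 40.9%


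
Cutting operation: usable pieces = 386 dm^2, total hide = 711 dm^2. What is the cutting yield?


54.3%

Yield = usable / total x 100
Yield = 386 / 711 x 100 = 54.3%


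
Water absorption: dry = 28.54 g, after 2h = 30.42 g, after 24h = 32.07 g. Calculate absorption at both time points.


WA (2h) = (30.42 - 28.54) / 28.54 x 100 = 6.6%
WA (24h) = (32.07 - 28.54) / 28.54 x 100 = 12.4%


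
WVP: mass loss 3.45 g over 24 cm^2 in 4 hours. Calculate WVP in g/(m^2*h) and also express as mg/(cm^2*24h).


WVP = 359.38 g/(m^2*h)
Daily rate = 862.50 mg/(cm^2*24h)

WVP = 3.45 / (24 x 4) x 10000 = 359.38 g/(m^2*h)
Mass loss in mg = 3.45 x 1000 = 3450 mg
Per cm^2 per 24h in mg: 3450 x 24 / (24 x 4) = 82800 / 96 = 862.50 mg/(cm^2*24h)


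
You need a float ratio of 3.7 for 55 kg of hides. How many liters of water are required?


203.5 L


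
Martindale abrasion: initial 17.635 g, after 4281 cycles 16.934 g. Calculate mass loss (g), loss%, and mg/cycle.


Loss = 17.635 - 16.934 = 0.701 g
Loss% = 0.701 / 17.635 x 100 = 3.98%
Rate = 0.701 / 4281 x 1000 = 0.164 mg/cycle


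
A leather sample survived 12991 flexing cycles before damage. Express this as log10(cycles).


4.11

log10(12991) = 4.11


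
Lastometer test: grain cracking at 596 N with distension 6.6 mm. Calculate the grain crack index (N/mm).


90.3 N/mm

Grain crack index = force / distension
Index = 596 / 6.6 = 90.3 N/mm


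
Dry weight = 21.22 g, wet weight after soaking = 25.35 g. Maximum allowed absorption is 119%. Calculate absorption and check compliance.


WA = (25.35 - 21.22) / 21.22 x 100 = 19.5%
Maximum allowed: 119%
Compliant: Yes


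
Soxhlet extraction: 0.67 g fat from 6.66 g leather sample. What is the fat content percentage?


10.1%


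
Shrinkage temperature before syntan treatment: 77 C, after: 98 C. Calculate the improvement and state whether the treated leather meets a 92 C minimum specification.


Improvement = 21 C
Meets 92 C spec: Yes

Improvement = 98 - 77 = 21 C
Spec check: 98 C >= 92 C? Yes


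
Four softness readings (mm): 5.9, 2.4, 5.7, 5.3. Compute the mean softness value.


Sum = 5.9 + 2.4 + 5.7 + 5.3
Mean = 19.3 / 4 = 4.83 mm


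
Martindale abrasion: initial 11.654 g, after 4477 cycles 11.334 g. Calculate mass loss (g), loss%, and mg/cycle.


Mass loss = 0.320 g
Loss = 2.75%
Rate = 0.071 mg/cycle

Loss = 11.654 - 11.334 = 0.320 g
Loss% = 0.320 / 11.654 x 100 = 2.75%
Rate = 0.320 / 4477 x 1000 = 0.071 mg/cycle


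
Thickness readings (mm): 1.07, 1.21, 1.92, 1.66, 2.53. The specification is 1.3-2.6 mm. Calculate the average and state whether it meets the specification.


Sum = 8.39
Average = 8.39 / 5 = 1.68 mm
Specification range: 1.3 to 2.6 mm
Within spec: Yes


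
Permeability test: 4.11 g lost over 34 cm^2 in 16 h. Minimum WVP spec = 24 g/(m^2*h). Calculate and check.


WVP = 75.55 g/(m^2*h)
Meets specification: Yes


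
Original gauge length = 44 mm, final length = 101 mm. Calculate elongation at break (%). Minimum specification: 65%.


Extension = 101 - 44 = 57 mm
Elongation = 57 / 44 x 100 = 129.5%
Minimum required: 65%
Meets specification: Yes


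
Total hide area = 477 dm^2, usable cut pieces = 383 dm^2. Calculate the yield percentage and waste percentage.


Yield = 80.3%
Waste = 19.7%

Yield = 383 / 477 x 100 = 80.3%
Waste = 477 - 383 = 94 dm^2
Waste% = 100 - 80.3 = 19.7%


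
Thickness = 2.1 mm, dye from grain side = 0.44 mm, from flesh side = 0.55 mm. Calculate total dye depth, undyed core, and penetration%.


Total dyed = 0.44 + 0.55 = 0.99 mm
Undyed core = 2.1 - 0.99 = 1.11 mm
Penetration = 0.99 / 2.1 x 100 = 47.1%


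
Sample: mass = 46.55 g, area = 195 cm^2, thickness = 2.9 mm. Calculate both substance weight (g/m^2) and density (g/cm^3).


SW = 46.55 / 195 x 10000 = 2387.2 g/m^2
Volume = 195 x 2.9 / 10 = 56.55 cm^3
Density = 46.55 / 56.55 = 0.823 g/cm^3
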